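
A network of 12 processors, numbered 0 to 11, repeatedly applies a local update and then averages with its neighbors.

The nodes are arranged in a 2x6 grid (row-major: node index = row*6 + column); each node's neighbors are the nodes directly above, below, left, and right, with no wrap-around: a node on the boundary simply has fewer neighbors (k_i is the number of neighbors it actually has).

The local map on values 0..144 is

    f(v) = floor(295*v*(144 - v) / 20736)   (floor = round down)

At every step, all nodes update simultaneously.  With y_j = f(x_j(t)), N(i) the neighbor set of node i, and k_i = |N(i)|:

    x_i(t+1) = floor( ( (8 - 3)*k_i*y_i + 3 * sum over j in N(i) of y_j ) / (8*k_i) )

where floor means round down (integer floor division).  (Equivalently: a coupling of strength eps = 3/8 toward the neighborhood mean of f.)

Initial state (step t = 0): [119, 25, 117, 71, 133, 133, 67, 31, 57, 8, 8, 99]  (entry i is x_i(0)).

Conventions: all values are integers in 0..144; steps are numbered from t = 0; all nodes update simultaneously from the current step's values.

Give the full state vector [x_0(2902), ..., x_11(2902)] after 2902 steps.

Simulating step by step:
t=0: [119, 25, 117, 71, 133, 133, 67, 31, 57, 8, 8, 99]
t=1: [47, 43, 50, 55, 26, 28, 62, 53, 57, 29, 21, 45]
t=2: [64, 62, 66, 62, 45, 48, 69, 67, 66, 51, 41, 54]
t=3: [72, 72, 72, 70, 64, 65, 72, 72, 72, 67, 62, 66]
t=4: [73, 73, 73, 72, 72, 72, 73, 73, 73, 72, 72, 72]
t=5: [73, 73, 73, 73, 73, 73, 73, 73, 73, 73, 73, 73]
t=6: [73, 73, 73, 73, 73, 73, 73, 73, 73, 73, 73, 73]

Answer: [73, 73, 73, 73, 73, 73, 73, 73, 73, 73, 73, 73]
Key observation: The state at step 5, [73, 73, 73, 73, 73, 73, 73, 73, 73, 73, 73, 73], reappears at step 6: the system is in a cycle of period 1 from step 5 on.  Therefore the state at step 2902 equals the state at step 5 + ((2902 - 5) mod 1) = 5, which is [73, 73, 73, 73, 73, 73, 73, 73, 73, 73, 73, 73].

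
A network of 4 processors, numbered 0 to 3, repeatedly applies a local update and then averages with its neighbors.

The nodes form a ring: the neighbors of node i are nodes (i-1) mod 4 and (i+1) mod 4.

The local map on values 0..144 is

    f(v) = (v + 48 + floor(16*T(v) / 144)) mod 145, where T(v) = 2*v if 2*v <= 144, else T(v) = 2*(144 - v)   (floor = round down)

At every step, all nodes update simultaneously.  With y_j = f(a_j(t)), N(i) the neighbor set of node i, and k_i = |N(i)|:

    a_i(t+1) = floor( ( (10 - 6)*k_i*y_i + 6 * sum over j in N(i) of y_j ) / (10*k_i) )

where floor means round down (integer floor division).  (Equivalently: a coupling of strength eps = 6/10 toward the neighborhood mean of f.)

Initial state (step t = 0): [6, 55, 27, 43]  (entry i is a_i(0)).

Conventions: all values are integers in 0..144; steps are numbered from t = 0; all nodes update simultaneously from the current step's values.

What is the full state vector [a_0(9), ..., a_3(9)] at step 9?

Simulating step by step:
t=0: [6, 55, 27, 43]
t=1: [86, 86, 96, 80]
t=2: [43, 3, 46, 59]
t=3: [91, 81, 92, 109]
t=4: [50, 60, 51, 10]
t=5: [97, 114, 98, 89]
t=6: [12, 15, 12, 7]
t=7: [61, 63, 61, 59]
t=8: [122, 123, 122, 121]
t=9: [29, 29, 29, 29]

Answer: [29, 29, 29, 29]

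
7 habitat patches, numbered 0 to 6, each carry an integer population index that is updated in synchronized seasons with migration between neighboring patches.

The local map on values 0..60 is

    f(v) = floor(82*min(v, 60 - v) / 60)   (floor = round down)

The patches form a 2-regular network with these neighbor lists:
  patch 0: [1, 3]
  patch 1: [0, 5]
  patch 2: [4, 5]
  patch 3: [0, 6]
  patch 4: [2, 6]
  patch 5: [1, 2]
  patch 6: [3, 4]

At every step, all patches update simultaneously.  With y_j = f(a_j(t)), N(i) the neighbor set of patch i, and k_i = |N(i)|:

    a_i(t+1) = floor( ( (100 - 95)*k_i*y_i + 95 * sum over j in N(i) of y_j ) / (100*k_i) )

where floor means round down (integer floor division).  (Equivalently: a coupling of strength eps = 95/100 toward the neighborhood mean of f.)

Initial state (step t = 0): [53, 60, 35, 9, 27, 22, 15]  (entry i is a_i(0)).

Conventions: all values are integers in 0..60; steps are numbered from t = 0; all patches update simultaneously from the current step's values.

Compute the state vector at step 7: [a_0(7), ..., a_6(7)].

Answer: [34, 31, 33, 31, 33, 34, 33]

Derivation:
t=0: [53, 60, 35, 9, 27, 22, 15]
t=1: [6, 18, 33, 14, 27, 17, 23]
t=2: [20, 15, 29, 19, 33, 29, 27]
t=3: [22, 32, 37, 31, 37, 29, 30]
t=4: [38, 34, 34, 35, 35, 34, 35]
t=5: [34, 32, 34, 32, 34, 35, 34]
t=6: [37, 34, 34, 35, 35, 36, 36]
t=7: [34, 31, 33, 31, 33, 34, 33]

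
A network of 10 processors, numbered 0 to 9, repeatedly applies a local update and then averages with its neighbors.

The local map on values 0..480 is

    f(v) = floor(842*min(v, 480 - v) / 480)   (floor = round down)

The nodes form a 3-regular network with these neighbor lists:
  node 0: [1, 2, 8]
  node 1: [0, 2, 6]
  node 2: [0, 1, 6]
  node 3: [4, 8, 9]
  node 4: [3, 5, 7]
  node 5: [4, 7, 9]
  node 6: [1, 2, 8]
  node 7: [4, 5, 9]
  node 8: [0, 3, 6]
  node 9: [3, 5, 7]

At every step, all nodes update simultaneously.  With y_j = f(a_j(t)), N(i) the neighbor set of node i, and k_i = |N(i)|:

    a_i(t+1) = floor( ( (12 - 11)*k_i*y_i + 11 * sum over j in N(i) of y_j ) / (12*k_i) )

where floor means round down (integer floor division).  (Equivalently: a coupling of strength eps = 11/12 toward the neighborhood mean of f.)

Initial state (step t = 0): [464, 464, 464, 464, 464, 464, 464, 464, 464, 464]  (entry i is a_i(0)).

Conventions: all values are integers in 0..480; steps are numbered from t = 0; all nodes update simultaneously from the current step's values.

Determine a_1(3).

Simulating step by step:
t=0: [464, 464, 464, 464, 464, 464, 464, 464, 464, 464]
t=1: [28, 28, 28, 28, 28, 28, 28, 28, 28, 28]
t=2: [49, 49, 49, 49, 49, 49, 49, 49, 49, 49]
t=3: [85, 85, 85, 85, 85, 85, 85, 85, 85, 85]

Answer: a_1(3) = 85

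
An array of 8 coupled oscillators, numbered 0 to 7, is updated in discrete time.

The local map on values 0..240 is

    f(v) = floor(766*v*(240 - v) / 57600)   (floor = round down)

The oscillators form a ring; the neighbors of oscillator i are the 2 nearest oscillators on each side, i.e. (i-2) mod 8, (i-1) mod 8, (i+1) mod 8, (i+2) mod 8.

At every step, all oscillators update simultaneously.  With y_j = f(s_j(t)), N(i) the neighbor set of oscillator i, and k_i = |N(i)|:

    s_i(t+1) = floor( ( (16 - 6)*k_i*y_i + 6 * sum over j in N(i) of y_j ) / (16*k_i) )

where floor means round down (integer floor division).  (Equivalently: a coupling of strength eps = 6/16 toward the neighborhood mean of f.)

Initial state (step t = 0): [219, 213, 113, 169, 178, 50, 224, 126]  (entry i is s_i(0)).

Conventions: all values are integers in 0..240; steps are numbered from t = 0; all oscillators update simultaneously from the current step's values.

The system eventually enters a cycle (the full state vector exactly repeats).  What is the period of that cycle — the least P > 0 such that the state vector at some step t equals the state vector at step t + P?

Answer: 2
Key observation: The state at step 12, [191, 191, 191, 191, 191, 191, 191, 191], reappears at step 14 — and no state repeats earlier — so the cycle the system enters has period 2.

Derivation:
t=0: [219, 213, 113, 169, 178, 50, 224, 126]
t=1: [85, 103, 160, 149, 140, 129, 78, 148]
t=2: [175, 183, 174, 181, 182, 185, 173, 180]
t=3: [149, 141, 148, 141, 142, 138, 149, 143]
t=4: [180, 184, 182, 184, 184, 185, 181, 183]
t=5: [141, 137, 139, 137, 137, 136, 140, 138]
t=6: [185, 186, 186, 187, 186, 187, 186, 186]
t=7: [134, 133, 133, 131, 132, 131, 133, 133]
t=8: [188, 188, 188, 189, 189, 189, 188, 188]
t=9: [130, 129, 129, 128, 128, 128, 129, 129]
t=10: [190, 190, 190, 190, 190, 190, 190, 190]
t=11: [126, 126, 126, 126, 126, 126, 126, 126]
t=12: [191, 191, 191, 191, 191, 191, 191, 191]
t=13: [124, 124, 124, 124, 124, 124, 124, 124]
t=14: [191, 191, 191, 191, 191, 191, 191, 191]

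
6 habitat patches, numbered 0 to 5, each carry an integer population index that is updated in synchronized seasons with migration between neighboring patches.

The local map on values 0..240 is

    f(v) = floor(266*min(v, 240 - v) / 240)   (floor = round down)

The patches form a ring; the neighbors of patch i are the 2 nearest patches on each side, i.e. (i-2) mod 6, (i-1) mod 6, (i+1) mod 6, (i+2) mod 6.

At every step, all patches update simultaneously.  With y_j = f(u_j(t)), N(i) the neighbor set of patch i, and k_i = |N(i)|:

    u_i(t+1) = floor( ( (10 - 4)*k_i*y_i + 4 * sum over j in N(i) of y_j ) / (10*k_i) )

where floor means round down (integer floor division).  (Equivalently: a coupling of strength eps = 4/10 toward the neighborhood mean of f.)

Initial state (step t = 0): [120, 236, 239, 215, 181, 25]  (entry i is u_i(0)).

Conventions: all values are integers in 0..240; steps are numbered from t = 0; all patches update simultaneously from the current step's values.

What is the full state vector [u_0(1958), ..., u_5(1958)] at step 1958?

Simulating step by step:
t=0: [120, 236, 239, 215, 181, 25]
t=1: [89, 21, 23, 25, 57, 39]
t=2: [74, 33, 36, 31, 57, 46]
t=3: [68, 42, 44, 39, 58, 51]
t=4: [66, 49, 51, 47, 60, 56]
t=5: [67, 56, 58, 55, 63, 61]
t=6: [70, 63, 64, 62, 67, 66]
t=7: [74, 70, 70, 69, 73, 72]
t=8: [80, 77, 77, 76, 79, 78]
t=9: [87, 85, 85, 84, 86, 86]
t=10: [95, 94, 94, 93, 94, 94]
t=11: [104, 104, 104, 103, 104, 104]
t=12: [115, 114, 114, 114, 114, 114]
t=13: [126, 126, 126, 126, 126, 126]
t=14: [126, 126, 126, 126, 126, 126]

Answer: [126, 126, 126, 126, 126, 126]
Key observation: The state at step 13, [126, 126, 126, 126, 126, 126], reappears at step 14: the system is in a cycle of period 1 from step 13 on.  Therefore the state at step 1958 equals the state at step 13 + ((1958 - 13) mod 1) = 13, which is [126, 126, 126, 126, 126, 126].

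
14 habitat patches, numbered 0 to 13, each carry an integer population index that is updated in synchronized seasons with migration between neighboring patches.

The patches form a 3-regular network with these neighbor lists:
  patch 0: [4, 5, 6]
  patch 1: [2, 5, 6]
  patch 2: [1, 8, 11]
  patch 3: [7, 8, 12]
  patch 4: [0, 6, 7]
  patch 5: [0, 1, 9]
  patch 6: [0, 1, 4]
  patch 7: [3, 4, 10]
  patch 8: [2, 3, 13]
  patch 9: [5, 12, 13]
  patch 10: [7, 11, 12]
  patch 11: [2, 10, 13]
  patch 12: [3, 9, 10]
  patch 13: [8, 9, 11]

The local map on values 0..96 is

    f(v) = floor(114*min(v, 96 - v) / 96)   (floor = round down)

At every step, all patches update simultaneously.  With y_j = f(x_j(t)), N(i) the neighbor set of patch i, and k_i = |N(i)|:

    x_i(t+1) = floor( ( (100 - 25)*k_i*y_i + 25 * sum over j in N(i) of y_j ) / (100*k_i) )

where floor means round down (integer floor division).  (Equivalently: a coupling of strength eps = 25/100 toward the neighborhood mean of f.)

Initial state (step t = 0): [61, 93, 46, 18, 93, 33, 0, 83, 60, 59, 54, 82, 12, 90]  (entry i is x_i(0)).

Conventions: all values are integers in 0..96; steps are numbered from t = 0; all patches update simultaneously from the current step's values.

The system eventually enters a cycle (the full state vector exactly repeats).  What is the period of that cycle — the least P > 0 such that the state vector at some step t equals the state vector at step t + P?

Simulating step by step:
t=0: [61, 93, 46, 18, 93, 33, 0, 83, 60, 59, 54, 82, 12, 90]
t=1: [34, 10, 45, 21, 6, 36, 3, 17, 38, 37, 40, 21, 19, 13]
t=2: [34, 16, 46, 25, 10, 39, 7, 21, 41, 38, 40, 27, 26, 20]
t=3: [35, 23, 48, 30, 14, 43, 11, 25, 44, 42, 42, 34, 32, 27]
t=4: [37, 30, 52, 36, 18, 48, 16, 30, 49, 46, 45, 41, 39, 35]
t=5: [40, 36, 50, 42, 23, 53, 22, 35, 52, 52, 50, 48, 46, 43]
t=6: [43, 42, 53, 49, 29, 50, 29, 41, 51, 52, 53, 56, 53, 51]
t=7: [48, 48, 50, 53, 36, 53, 36, 47, 53, 52, 50, 48, 51, 52]
t=8: [54, 55, 54, 51, 44, 52, 44, 53, 51, 52, 54, 56, 52, 52]
t=9: [49, 48, 49, 52, 51, 51, 51, 51, 52, 52, 49, 47, 51, 51]
t=10: [54, 56, 54, 52, 53, 53, 53, 53, 52, 52, 54, 54, 53, 53]
t=11: [49, 47, 49, 51, 50, 50, 50, 50, 51, 51, 49, 49, 51, 51]
t=12: [54, 54, 54, 53, 54, 54, 54, 54, 53, 53, 54, 54, 53, 53]
t=13: [49, 49, 49, 50, 49, 49, 49, 49, 50, 50, 49, 49, 50, 50]
t=14: [55, 55, 54, 54, 55, 54, 55, 54, 54, 54, 54, 54, 54, 54]
t=15: [48, 48, 48, 49, 48, 48, 48, 48, 49, 49, 49, 49, 49, 49]
t=16: [57, 57, 56, 55, 57, 56, 57, 56, 55, 55, 55, 55, 55, 55]
t=17: [46, 46, 47, 47, 46, 46, 46, 47, 47, 47, 47, 47, 48, 48]
t=18: [54, 54, 54, 55, 54, 54, 54, 54, 55, 55, 55, 55, 56, 56]
t=19: [49, 49, 48, 48, 49, 48, 49, 48, 48, 47, 48, 48, 47, 47]
t=20: [55, 55, 56, 56, 55, 56, 55, 56, 56, 55, 56, 56, 55, 55]
t=21: [47, 47, 47, 47, 47, 47, 48, 47, 47, 47, 47, 47, 47, 47]
t=22: [55, 55, 55, 55, 55, 55, 56, 55, 55, 55, 55, 55, 55, 55]
t=23: [47, 47, 48, 48, 47, 48, 47, 48, 48, 48, 48, 48, 48, 48]
t=24: [55, 55, 56, 57, 55, 56, 55, 56, 57, 57, 57, 57, 57, 57]
t=25: [47, 47, 46, 46, 47, 47, 48, 46, 46, 46, 46, 46, 46, 46]
t=26: [55, 55, 54, 54, 55, 54, 56, 54, 54, 54, 54, 54, 54, 54]
t=27: [48, 48, 48, 49, 48, 48, 47, 48, 49, 49, 49, 49, 49, 49]
t=28: [56, 56, 56, 55, 56, 56, 55, 56, 55, 55, 55, 55, 55, 55]
t=29: [47, 47, 47, 47, 47, 47, 47, 47, 47, 47, 47, 47, 48, 48]
t=30: [55, 55, 55, 55, 55, 55, 55, 55, 55, 55, 55, 55, 56, 56]
t=31: [48, 48, 48, 47, 48, 48, 48, 48, 47, 47, 47, 47, 47, 47]
t=32: [57, 57, 56, 55, 57, 56, 57, 56, 55, 55, 55, 55, 55, 55]

Answer: 16
Key observation: The state at step 16, [57, 57, 56, 55, 57, 56, 57, 56, 55, 55, 55, 55, 55, 55], reappears at step 32 — and no state repeats earlier — so the cycle the system enters has period 16.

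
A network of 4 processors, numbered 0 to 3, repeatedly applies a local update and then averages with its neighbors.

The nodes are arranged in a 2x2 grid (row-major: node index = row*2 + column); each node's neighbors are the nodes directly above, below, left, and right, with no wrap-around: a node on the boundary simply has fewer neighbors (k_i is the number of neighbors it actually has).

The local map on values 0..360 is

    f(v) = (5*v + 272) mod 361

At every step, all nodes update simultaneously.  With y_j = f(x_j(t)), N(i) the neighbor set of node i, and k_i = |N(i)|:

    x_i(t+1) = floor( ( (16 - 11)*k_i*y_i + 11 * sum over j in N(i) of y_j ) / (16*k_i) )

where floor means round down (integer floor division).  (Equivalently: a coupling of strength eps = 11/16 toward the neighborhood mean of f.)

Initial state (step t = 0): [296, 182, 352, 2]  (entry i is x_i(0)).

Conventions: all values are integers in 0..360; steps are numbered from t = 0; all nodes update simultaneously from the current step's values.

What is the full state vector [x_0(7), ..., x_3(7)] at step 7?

Answer: [162, 235, 282, 170]

Derivation:
t=0: [296, 182, 352, 2]
t=1: [208, 233, 273, 200]
t=2: [259, 254, 204, 247]
t=3: [143, 94, 129, 125]
t=4: [156, 157, 212, 128]
t=5: [303, 283, 256, 260]
t=6: [227, 237, 195, 160]
t=7: [162, 235, 282, 170]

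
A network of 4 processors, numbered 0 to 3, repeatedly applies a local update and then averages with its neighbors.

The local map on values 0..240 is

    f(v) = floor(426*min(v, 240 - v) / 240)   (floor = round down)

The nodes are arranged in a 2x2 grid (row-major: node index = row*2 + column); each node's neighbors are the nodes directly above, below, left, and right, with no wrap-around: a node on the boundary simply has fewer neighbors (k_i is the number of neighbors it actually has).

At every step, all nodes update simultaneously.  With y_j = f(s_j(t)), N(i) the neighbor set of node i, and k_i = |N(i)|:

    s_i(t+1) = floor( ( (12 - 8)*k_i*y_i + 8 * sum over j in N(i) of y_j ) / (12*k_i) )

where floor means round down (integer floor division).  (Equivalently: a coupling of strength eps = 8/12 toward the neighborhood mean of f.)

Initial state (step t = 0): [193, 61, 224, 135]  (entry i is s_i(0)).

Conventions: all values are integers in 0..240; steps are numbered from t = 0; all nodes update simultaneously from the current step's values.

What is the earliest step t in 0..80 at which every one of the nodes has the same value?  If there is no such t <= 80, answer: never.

Simulating step by step:
t=0: [193, 61, 224, 135]  (not all equal)
t=1: [73, 125, 99, 107]  (not all equal)
t=2: [169, 174, 164, 189]  (not all equal)
t=3: [125, 111, 116, 113]  (not all equal)
t=4: [202, 200, 203, 200]  (not all equal)
t=5: [67, 69, 67, 69]  (not all equal)
t=6: [119, 120, 119, 120]  (not all equal)
t=7: [211, 212, 211, 212]  (not all equal)
t=8: [50, 49, 50, 49]  (not all equal)
t=9: [87, 86, 87, 86]  (not all equal)
t=10: [153, 152, 153, 152]  (not all equal)
t=11: [154, 155, 154, 155]  (not all equal)
t=12: [151, 150, 151, 150]  (not all equal)
t=13: [157, 158, 157, 158]  (not all equal)
t=14: [146, 145, 146, 145]  (not all equal)
t=15: [166, 167, 166, 167]  (not all equal)
t=16: [130, 129, 130, 129]  (not all equal)
t=17: [195, 196, 195, 196]  (not all equal)
t=18: [78, 78, 78, 78]  (all equal)

Answer: 18
Key observation: Synchronization is absorbing here: once all nodes are equal they stay equal, and step 18 is the first all-equal step.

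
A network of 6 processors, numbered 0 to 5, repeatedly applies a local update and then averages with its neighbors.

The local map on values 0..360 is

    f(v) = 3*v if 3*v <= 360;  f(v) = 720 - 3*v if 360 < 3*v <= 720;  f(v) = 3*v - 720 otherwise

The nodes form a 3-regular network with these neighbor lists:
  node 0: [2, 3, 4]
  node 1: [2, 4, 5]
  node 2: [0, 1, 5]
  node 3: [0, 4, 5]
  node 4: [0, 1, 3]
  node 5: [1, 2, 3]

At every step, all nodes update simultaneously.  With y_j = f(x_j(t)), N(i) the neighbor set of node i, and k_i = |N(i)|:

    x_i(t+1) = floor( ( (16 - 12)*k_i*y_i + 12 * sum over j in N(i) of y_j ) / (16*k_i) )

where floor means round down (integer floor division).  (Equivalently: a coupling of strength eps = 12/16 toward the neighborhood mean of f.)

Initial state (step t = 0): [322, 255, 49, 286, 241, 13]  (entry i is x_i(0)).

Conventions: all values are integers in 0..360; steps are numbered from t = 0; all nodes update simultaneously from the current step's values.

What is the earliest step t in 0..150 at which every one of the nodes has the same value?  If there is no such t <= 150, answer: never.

Answer: 27
Key observation: Synchronization is absorbing here: once all nodes are equal they stay equal, and step 27 is the first all-equal step.

Derivation:
t=0: [322, 255, 49, 286, 241, 13]  (not all equal)
t=1: [133, 58, 119, 106, 108, 92]  (not all equal)
t=2: [330, 282, 282, 309, 284, 281]  (not all equal)
t=3: [183, 126, 161, 183, 183, 145]  (not all equal)
t=4: [187, 258, 258, 199, 213, 258]  (not all equal)
t=5: [104, 60, 80, 104, 104, 71]  (not all equal)
t=6: [294, 236, 236, 287, 279, 236]  (not all equal)
t=7: [108, 38, 49, 108, 108, 44]  (not all equal)
t=8: [279, 179, 179, 276, 271, 179]  (not all equal)
t=9: [125, 160, 166, 125, 125, 164]  (not all equal)
t=10: [314, 258, 258, 315, 318, 258]  (not all equal)
t=11: [183, 99, 96, 183, 183, 96]  (not all equal)
t=12: [200, 261, 261, 200, 202, 261]  (not all equal)
t=13: [104, 75, 77, 104, 104, 77]  (not all equal)
t=14: [291, 249, 249, 291, 290, 249]  (not all equal)
t=15: [120, 57, 58, 120, 120, 58]  (not all equal)
t=16: [313, 219, 219, 313, 312, 219]  (not all equal)
t=17: [179, 101, 102, 179, 179, 102]  (not all equal)
t=18: [213, 274, 274, 213, 213, 274]  (not all equal)
t=19: [86, 96, 96, 86, 86, 96]  (not all equal)
t=20: [265, 280, 280, 265, 265, 280]  (not all equal)
t=21: [86, 108, 108, 86, 86, 108]  (not all equal)
t=22: [274, 307, 307, 274, 274, 307]  (not all equal)
t=23: [126, 176, 176, 126, 126, 176]  (not all equal)
t=24: [304, 229, 229, 304, 304, 229]  (not all equal)
t=25: [152, 72, 72, 152, 152, 72]  (not all equal)
t=26: [252, 228, 228, 252, 252, 228]  (not all equal)
t=27: [36, 36, 36, 36, 36, 36]  (all equal)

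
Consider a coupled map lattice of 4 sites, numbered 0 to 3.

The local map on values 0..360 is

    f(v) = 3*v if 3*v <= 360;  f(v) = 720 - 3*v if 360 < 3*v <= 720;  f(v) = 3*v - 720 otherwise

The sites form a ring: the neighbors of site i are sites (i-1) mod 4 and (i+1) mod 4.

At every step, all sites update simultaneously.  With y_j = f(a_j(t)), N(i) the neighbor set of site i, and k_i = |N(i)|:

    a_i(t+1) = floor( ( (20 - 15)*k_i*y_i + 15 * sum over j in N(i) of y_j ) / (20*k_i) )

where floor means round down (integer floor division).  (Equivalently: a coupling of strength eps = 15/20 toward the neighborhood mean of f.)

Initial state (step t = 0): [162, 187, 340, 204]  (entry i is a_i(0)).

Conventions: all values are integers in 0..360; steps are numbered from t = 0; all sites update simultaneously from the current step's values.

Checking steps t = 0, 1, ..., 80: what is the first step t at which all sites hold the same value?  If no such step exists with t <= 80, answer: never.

Simulating step by step:
t=0: [162, 187, 340, 204]  (not all equal)
t=1: [158, 240, 175, 227]  (not all equal)
t=2: [76, 165, 63, 175]  (not all equal)
t=3: [214, 212, 204, 205]  (not all equal)
t=4: [90, 90, 97, 96]  (not all equal)
t=5: [276, 277, 282, 282]  (not all equal)
t=6: [115, 115, 120, 119]  (not all equal)
t=7: [349, 350, 353, 353]  (not all equal)
t=8: [332, 332, 335, 334]  (not all equal)
t=9: [278, 279, 280, 280]  (not all equal)
t=10: [117, 117, 118, 117]  (not all equal)
t=11: [351, 352, 351, 352]  (not all equal)
t=12: [335, 333, 335, 333]  (not all equal)
t=13: [280, 283, 280, 283]  (not all equal)
t=14: [126, 122, 126, 122]  (not all equal)
t=15: [351, 345, 351, 345]  (not all equal)
t=16: [319, 328, 319, 328]  (not all equal)
t=17: [257, 243, 257, 243]  (not all equal)
t=18: [19, 40, 19, 40]  (not all equal)
t=19: [104, 72, 104, 72]  (not all equal)
t=20: [240, 288, 240, 288]  (not all equal)
t=21: [108, 36, 108, 36]  (not all equal)
t=22: [162, 270, 162, 270]  (not all equal)
t=23: [126, 198, 126, 198]  (not all equal)
t=24: [180, 288, 180, 288]  (not all equal)
t=25: [153, 171, 153, 171]  (not all equal)
t=26: [220, 247, 220, 247]  (not all equal)
t=27: [30, 50, 30, 50]  (not all equal)
t=28: [135, 105, 135, 105]  (not all equal)
t=29: [315, 315, 315, 315]  (all equal)

Answer: 29
Key observation: Synchronization is absorbing here: once all sites are equal they stay equal, and step 29 is the first all-equal step.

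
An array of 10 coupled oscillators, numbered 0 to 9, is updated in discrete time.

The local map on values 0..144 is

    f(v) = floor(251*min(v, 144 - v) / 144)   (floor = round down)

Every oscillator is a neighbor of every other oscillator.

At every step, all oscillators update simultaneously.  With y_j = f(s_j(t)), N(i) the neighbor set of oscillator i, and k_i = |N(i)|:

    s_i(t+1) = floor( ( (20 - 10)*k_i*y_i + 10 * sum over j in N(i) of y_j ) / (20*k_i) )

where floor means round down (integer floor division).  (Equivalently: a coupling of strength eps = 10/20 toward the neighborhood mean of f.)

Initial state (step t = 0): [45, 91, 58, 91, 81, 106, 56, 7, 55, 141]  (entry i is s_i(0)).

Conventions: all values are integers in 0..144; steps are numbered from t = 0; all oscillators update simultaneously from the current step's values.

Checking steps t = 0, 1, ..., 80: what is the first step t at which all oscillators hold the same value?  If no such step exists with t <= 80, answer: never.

Answer: never
Key observation: The state at step 11 reappears at step 16 — the system is in a cycle of period 5 from step 11 on.  No step 0..16 is synchronized, and the cycle repeats forever, so no step up to 80 (or ever) has all oscillators equal.

Derivation:
t=0: [45, 91, 58, 91, 81, 106, 56, 7, 55, 141]  (not all equal)
t=1: [76, 82, 86, 82, 89, 70, 84, 46, 83, 43]  (not all equal)
t=2: [108, 104, 101, 104, 98, 110, 102, 92, 103, 89]  (not all equal)
t=3: [68, 71, 74, 71, 76, 67, 73, 81, 72, 83]  (not all equal)
t=4: [118, 120, 119, 120, 118, 117, 120, 114, 121, 112]  (not all equal)
t=5: [45, 43, 44, 43, 45, 45, 43, 48, 42, 49]  (not all equal)
t=6: [77, 75, 76, 75, 77, 77, 75, 79, 75, 80]  (not all equal)
t=7: [116, 118, 117, 118, 116, 116, 118, 115, 118, 114]  (not all equal)
t=8: [47, 46, 47, 46, 47, 47, 46, 48, 46, 49]  (not all equal)
t=9: [81, 80, 81, 80, 81, 81, 80, 82, 80, 82]  (not all equal)
t=10: [109, 110, 109, 110, 109, 109, 110, 108, 110, 108]  (not all equal)
t=11: [60, 59, 60, 59, 60, 60, 59, 61, 59, 61]  (not all equal)
t=12: [103, 102, 103, 102, 103, 103, 102, 104, 102, 104]  (not all equal)
t=13: [71, 72, 71, 72, 71, 71, 72, 70, 72, 70]  (not all equal)
t=14: [123, 124, 123, 124, 123, 123, 124, 122, 124, 122]  (not all equal)
t=15: [35, 34, 35, 34, 35, 35, 34, 36, 34, 36]  (not all equal)
t=16: [60, 59, 60, 59, 60, 60, 59, 61, 59, 61]  (not all equal)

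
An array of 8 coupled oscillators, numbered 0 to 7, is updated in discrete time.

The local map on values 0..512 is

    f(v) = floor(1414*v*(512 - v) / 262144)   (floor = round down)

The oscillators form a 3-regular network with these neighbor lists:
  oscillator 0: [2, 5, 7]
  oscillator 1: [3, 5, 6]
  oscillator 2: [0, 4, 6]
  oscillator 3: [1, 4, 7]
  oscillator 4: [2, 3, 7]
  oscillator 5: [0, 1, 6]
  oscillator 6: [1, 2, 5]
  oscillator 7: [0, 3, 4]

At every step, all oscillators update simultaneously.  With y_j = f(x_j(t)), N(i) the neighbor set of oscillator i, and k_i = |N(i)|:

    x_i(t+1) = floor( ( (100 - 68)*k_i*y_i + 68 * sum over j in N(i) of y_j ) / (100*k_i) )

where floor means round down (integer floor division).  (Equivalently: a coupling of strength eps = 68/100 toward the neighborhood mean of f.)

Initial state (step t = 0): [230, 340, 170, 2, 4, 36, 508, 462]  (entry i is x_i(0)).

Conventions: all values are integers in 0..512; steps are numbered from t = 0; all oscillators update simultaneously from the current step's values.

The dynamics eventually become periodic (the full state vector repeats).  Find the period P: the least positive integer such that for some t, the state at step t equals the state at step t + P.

Simulating step by step:
t=0: [230, 340, 170, 2, 4, 36, 508, 462]
t=1: [231, 125, 183, 103, 103, 182, 166, 122]
t=2: [316, 277, 304, 241, 255, 311, 304, 264]
t=3: [340, 345, 342, 352, 350, 340, 342, 348]
t=4: [312, 310, 311, 305, 306, 313, 312, 307]
t=5: [336, 337, 337, 339, 339, 335, 336, 338]
t=6: [318, 317, 317, 316, 316, 318, 318, 316]
t=7: [332, 332, 332, 333, 333, 332, 332, 333]
t=8: [321, 321, 321, 321, 321, 322, 322, 321]
t=9: [330, 330, 330, 330, 330, 330, 330, 330]
t=10: [323, 323, 323, 323, 323, 323, 323, 323]
t=11: [329, 329, 329, 329, 329, 329, 329, 329]
t=12: [324, 324, 324, 324, 324, 324, 324, 324]
t=13: [328, 328, 328, 328, 328, 328, 328, 328]
t=14: [325, 325, 325, 325, 325, 325, 325, 325]
t=15: [327, 327, 327, 327, 327, 327, 327, 327]
t=16: [326, 326, 326, 326, 326, 326, 326, 326]
t=17: [327, 327, 327, 327, 327, 327, 327, 327]

Answer: 2
Key observation: The state at step 15, [327, 327, 327, 327, 327, 327, 327, 327], reappears at step 17 — and no state repeats earlier — so the cycle the system enters has period 2.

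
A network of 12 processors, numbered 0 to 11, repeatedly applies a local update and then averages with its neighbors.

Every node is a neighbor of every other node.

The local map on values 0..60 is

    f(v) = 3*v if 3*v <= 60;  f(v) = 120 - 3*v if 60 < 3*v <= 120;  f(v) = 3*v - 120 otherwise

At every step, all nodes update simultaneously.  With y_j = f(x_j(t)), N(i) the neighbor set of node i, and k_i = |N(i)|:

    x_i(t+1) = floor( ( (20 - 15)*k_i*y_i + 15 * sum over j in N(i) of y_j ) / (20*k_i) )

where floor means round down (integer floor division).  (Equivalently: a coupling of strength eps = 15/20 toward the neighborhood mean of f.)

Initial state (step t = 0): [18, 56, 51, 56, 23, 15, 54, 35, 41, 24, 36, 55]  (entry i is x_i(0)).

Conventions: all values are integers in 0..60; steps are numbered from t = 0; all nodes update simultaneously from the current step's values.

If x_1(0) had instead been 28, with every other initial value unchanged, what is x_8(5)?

Answer: x_8(5) = 23
Key observation: This trace re-runs the system from the modified initial state.

Derivation:
t=0: [18, 28, 51, 56, 23, 15, 54, 35, 41, 24, 36, 55]
t=1: [39, 36, 35, 38, 38, 37, 37, 32, 30, 38, 31, 37]
t=2: [11, 12, 13, 11, 11, 12, 12, 15, 16, 11, 15, 12]
t=3: [36, 37, 37, 36, 36, 37, 37, 39, 39, 36, 39, 37]
t=4: [9, 8, 8, 9, 9, 8, 8, 7, 7, 9, 7, 8]
t=5: [24, 24, 24, 24, 24, 24, 24, 23, 23, 24, 23, 24]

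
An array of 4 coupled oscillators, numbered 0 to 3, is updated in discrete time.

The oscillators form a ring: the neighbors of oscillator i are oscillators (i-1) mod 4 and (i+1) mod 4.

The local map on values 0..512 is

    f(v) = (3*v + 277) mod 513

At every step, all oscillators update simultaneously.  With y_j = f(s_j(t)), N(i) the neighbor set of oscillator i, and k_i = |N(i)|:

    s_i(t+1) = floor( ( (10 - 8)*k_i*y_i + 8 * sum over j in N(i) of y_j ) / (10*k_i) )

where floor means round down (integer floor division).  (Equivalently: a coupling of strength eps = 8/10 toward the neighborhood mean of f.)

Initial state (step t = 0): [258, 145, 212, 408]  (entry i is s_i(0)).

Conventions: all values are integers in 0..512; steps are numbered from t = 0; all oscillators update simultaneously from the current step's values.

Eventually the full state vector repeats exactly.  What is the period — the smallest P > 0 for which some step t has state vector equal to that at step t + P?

Simulating step by step:
t=0: [258, 145, 212, 408]
t=1: [274, 209, 349, 265]
t=2: [189, 226, 234, 157]
t=3: [337, 407, 364, 365]
t=4: [379, 336, 395, 311]
t=5: [254, 381, 264, 366]
t=6: [299, 101, 305, 92]
t=7: [72, 139, 76, 133]
t=8: [236, 435, 238, 431]
t=9: [124, 388, 125, 386]
t=10: [356, 193, 357, 191]
t=11: [335, 325, 336, 323]
t=12: [229, 251, 230, 250]
t=13: [92, 362, 92, 362]
t=14: [277, 99, 277, 99]
t=15: [65, 77, 65, 77]
t=16: [500, 479, 500, 479]
t=17: [187, 225, 187, 225]
t=18: [416, 347, 416, 347]
t=19: [333, 457, 333, 457]
t=20: [137, 221, 137, 221]
t=21: [376, 225, 376, 225]
t=22: [427, 391, 427, 391]
t=23: [343, 100, 343, 100]
t=24: [107, 236, 107, 236]
t=25: [394, 162, 394, 162]
t=26: [286, 396, 286, 396]
t=27: [373, 175, 373, 175]
t=28: [305, 353, 305, 353]
t=29: [281, 194, 281, 194]
t=30: [295, 144, 295, 144]
t=31: [184, 148, 184, 148]
t=32: [229, 294, 229, 294]
t=33: [196, 387, 196, 387]
t=34: [400, 364, 400, 364]
t=35: [364, 429, 364, 429]
t=36: [88, 279, 88, 279]
t=37: [76, 40, 76, 40]
t=38: [418, 483, 418, 483]
t=39: [250, 441, 250, 441]
t=40: [49, 13, 49, 13]
t=41: [337, 402, 337, 402]
t=42: [418, 301, 418, 301]
t=43: [224, 434, 224, 434]
t=44: [119, 356, 119, 356]
t=45: [279, 160, 279, 160]
t=46: [212, 119, 212, 119]
t=47: [176, 344, 176, 344]
t=48: [284, 290, 284, 290]
t=49: [117, 106, 117, 106]
t=50: [88, 108, 88, 108]
t=51: [76, 40, 76, 40]

Answer: 14
Key observation: The state at step 37, [76, 40, 76, 40], reappears at step 51 — and no state repeats earlier — so the cycle the system enters has period 14.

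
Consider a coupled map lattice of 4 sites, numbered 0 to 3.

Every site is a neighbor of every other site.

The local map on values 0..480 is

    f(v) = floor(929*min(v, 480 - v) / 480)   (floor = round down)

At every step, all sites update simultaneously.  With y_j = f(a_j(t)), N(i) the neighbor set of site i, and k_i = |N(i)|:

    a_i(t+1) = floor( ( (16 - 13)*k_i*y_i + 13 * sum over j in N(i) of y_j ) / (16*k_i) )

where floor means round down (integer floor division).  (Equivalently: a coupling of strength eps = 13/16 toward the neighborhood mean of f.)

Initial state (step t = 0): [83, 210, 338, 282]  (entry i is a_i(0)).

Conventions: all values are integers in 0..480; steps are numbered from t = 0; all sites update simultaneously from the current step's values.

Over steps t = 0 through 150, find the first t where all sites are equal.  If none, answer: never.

Simulating step by step:
t=0: [83, 210, 338, 282]  (not all equal)
t=1: [317, 297, 308, 299]  (not all equal)
t=2: [339, 336, 338, 336]  (not all equal)
t=3: [275, 275, 275, 275]  (all equal)

Answer: 3
Key observation: Synchronization is absorbing here: once all sites are equal they stay equal, and step 3 is the first all-equal step.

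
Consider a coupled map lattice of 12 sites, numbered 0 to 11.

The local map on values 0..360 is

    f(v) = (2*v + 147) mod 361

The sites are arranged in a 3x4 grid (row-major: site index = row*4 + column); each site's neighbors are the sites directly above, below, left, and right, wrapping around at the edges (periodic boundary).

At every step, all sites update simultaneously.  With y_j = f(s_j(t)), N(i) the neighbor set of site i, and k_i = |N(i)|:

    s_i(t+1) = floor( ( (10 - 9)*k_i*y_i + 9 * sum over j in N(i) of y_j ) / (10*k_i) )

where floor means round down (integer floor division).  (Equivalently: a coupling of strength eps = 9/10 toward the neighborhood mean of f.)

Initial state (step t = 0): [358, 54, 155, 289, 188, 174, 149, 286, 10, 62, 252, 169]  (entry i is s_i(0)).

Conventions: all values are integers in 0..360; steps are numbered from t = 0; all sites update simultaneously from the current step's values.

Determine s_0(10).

Answer: s_0(10) = 174

Derivation:
t=0: [358, 54, 155, 289, 188, 174, 149, 286, 10, 62, 252, 169]
t=1: [146, 169, 151, 162, 196, 187, 205, 119, 173, 217, 158, 196]
t=2: [130, 135, 128, 93, 106, 177, 103, 151, 160, 138, 163, 100]
t=3: [196, 70, 196, 150, 121, 200, 121, 322, 193, 99, 192, 178]
t=4: [146, 228, 146, 136, 138, 173, 138, 70, 173, 217, 172, 126]
t=5: [118, 138, 118, 114, 147, 145, 147, 78, 102, 165, 102, 140]
t=6: [116, 59, 116, 94, 177, 83, 177, 84, 99, 200, 99, 235]
t=7: [245, 146, 245, 170, 236, 195, 236, 227, 169, 303, 169, 327]
t=8: [159, 178, 159, 208, 209, 158, 209, 186, 157, 116, 157, 146]
t=9: [156, 88, 156, 120, 124, 138, 124, 170, 100, 101, 100, 133]
t=10: [174, 168, 174, 86, 145, 172, 145, 45, 154, 277, 154, 195]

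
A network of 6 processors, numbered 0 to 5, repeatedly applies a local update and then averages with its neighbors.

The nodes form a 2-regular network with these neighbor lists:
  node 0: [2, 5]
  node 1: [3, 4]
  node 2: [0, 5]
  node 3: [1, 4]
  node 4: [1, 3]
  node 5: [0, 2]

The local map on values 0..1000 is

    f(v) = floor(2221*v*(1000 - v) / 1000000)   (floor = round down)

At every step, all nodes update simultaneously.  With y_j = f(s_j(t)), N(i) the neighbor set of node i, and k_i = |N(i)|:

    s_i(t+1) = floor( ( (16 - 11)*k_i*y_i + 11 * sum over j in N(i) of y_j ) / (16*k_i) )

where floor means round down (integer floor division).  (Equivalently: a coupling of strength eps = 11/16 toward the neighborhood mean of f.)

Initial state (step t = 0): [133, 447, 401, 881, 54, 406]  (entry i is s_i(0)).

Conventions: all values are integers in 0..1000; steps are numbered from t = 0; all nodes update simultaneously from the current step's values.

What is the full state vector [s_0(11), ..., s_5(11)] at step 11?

Answer: [549, 549, 549, 549, 549, 549]

Derivation:
t=0: [133, 447, 401, 881, 54, 406]
t=1: [447, 290, 438, 300, 303, 438]
t=2: [546, 464, 547, 463, 463, 547]
t=3: [550, 552, 550, 552, 552, 550]
t=4: [549, 549, 549, 549, 549, 549]
t=5: [549, 549, 549, 549, 549, 549]
t=6: [549, 549, 549, 549, 549, 549]
t=7: [549, 549, 549, 549, 549, 549]
t=8: [549, 549, 549, 549, 549, 549]
t=9: [549, 549, 549, 549, 549, 549]
t=10: [549, 549, 549, 549, 549, 549]
t=11: [549, 549, 549, 549, 549, 549]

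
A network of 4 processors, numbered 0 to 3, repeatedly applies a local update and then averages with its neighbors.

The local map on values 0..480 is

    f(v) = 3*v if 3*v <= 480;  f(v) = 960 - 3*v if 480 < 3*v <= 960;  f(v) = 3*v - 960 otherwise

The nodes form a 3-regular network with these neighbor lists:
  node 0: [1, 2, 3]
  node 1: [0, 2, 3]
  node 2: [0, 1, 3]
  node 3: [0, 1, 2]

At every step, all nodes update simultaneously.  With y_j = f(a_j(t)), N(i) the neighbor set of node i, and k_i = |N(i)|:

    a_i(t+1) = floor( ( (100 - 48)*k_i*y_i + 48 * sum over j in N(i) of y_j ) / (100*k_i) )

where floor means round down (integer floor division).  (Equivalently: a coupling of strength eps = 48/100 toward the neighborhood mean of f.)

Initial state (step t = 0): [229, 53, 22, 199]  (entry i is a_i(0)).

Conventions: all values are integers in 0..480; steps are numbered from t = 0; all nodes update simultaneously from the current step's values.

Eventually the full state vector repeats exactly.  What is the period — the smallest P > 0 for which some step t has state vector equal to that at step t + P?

Answer: 12
Key observation: The state at step 41, [473, 474, 473, 471], reappears at step 53 — and no state repeats earlier — so the cycle the system enters has period 12.

Derivation:
t=0: [229, 53, 22, 199]
t=1: [236, 195, 161, 268]
t=2: [292, 336, 373, 257]
t=3: [107, 94, 134, 144]
t=4: [345, 331, 374, 385]
t=5: [101, 86, 132, 144]
t=6: [331, 315, 364, 377]
t=7: [68, 61, 103, 117]
t=8: [240, 233, 278, 293]
t=9: [199, 207, 158, 142]
t=10: [387, 378, 426, 409]
t=11: [225, 216, 268, 249]
t=12: [257, 266, 210, 231]
t=13: [219, 210, 270, 247]
t=14: [269, 279, 214, 239]
t=15: [189, 178, 248, 221]
t=16: [354, 366, 290, 320]
t=17: [89, 102, 85, 52]
t=18: [253, 267, 249, 213]
t=19: [215, 200, 219, 258]
t=20: [299, 315, 295, 253]
t=21: [79, 62, 83, 129]
t=22: [254, 236, 259, 308]
t=23: [178, 197, 172, 120]
t=24: [409, 388, 415, 385]
t=25: [248, 225, 254, 222]
t=26: [236, 261, 230, 264]
t=27: [229, 202, 235, 199]
t=28: [297, 326, 291, 329]
t=29: [57, 38, 63, 41]
t=30: [157, 136, 163, 139]
t=31: [452, 429, 452, 432]
t=32: [375, 350, 375, 353]
t=33: [142, 115, 142, 118]
t=34: [401, 372, 401, 375]
t=35: [216, 185, 216, 188]
t=36: [340, 373, 340, 370]
t=37: [90, 125, 90, 122]
t=38: [302, 339, 302, 336]
t=39: [53, 54, 53, 51]
t=40: [158, 159, 158, 156]
t=41: [473, 474, 473, 471]
t=42: [458, 459, 458, 456]
t=43: [413, 414, 413, 411]
t=44: [278, 279, 278, 276]
t=45: [126, 125, 126, 128]
t=46: [378, 377, 378, 380]
t=47: [174, 173, 174, 176]
t=48: [437, 438, 437, 435]
t=49: [350, 351, 350, 348]
t=50: [89, 90, 89, 87]
t=51: [266, 267, 266, 264]
t=52: [162, 161, 162, 164]
t=53: [473, 474, 473, 471]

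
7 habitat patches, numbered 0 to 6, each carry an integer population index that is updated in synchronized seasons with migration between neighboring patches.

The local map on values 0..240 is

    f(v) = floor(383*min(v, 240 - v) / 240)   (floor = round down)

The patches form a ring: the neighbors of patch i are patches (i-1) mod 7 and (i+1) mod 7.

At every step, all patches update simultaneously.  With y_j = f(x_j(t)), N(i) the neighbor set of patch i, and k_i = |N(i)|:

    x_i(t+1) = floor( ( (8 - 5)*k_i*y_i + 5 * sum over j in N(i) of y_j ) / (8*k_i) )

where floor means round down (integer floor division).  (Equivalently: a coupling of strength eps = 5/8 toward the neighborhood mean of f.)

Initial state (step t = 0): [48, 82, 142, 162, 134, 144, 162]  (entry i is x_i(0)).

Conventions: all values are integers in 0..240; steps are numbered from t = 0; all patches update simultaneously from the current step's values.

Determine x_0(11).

Simulating step by step:
t=0: [48, 82, 142, 162, 134, 144, 162]
t=1: [107, 121, 137, 148, 149, 148, 118]
t=2: [181, 175, 166, 151, 145, 158, 169]
t=3: [102, 104, 120, 137, 141, 131, 112]
t=4: [167, 172, 174, 170, 164, 169, 171]
t=5: [111, 109, 107, 112, 115, 114, 112]
t=6: [176, 173, 173, 177, 180, 180, 178]
t=7: [102, 104, 104, 100, 96, 95, 98]
t=8: [161, 164, 163, 159, 154, 153, 156]
t=9: [126, 122, 123, 129, 134, 136, 132]
t=10: [180, 185, 183, 177, 170, 168, 172]
t=11: [96, 90, 92, 100, 108, 111, 105]

Answer: x_0(11) = 96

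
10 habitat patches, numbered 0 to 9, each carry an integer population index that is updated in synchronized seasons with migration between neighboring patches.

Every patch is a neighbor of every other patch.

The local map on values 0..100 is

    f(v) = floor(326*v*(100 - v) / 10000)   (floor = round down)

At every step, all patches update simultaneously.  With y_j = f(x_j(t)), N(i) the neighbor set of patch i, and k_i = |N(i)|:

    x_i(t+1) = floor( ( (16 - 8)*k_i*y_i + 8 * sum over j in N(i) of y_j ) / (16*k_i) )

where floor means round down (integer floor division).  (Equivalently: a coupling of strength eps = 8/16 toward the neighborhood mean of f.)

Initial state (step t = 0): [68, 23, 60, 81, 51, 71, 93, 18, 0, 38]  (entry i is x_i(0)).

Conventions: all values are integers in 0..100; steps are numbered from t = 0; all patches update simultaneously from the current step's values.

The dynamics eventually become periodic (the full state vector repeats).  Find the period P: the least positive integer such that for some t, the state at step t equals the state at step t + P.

Answer: 2
Key observation: The state at step 8, [81, 81, 81, 81, 81, 81, 81, 81, 81, 81], reappears at step 10 — and no state repeats earlier — so the cycle the system enters has period 2.

Derivation:
t=0: [68, 23, 60, 81, 51, 71, 93, 18, 0, 38]
t=1: [61, 55, 65, 52, 66, 60, 39, 51, 30, 64]
t=2: [76, 78, 75, 78, 74, 77, 76, 78, 72, 75]
t=3: [58, 57, 59, 57, 60, 58, 58, 57, 61, 59]
t=4: [78, 78, 78, 78, 78, 78, 78, 78, 77, 78]
t=5: [55, 55, 55, 55, 55, 55, 55, 55, 56, 55]
t=6: [80, 80, 80, 80, 80, 80, 80, 80, 80, 80]
t=7: [52, 52, 52, 52, 52, 52, 52, 52, 52, 52]
t=8: [81, 81, 81, 81, 81, 81, 81, 81, 81, 81]
t=9: [50, 50, 50, 50, 50, 50, 50, 50, 50, 50]
t=10: [81, 81, 81, 81, 81, 81, 81, 81, 81, 81]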